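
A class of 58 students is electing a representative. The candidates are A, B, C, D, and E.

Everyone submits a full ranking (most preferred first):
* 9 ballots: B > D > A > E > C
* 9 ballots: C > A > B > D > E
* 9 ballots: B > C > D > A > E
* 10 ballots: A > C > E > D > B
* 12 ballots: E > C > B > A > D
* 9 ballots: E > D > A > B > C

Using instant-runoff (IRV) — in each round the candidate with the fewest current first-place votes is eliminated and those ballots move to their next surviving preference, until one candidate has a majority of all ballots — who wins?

A

Round 1: A 10, B 18, C 9, D 0, E 21. D eliminated.
Round 2: A 10, B 18, C 9, E 21. C eliminated.
Round 3: A 19, B 18, E 21. B eliminated.
Round 4: A 37, E 21. A has a majority (≥30).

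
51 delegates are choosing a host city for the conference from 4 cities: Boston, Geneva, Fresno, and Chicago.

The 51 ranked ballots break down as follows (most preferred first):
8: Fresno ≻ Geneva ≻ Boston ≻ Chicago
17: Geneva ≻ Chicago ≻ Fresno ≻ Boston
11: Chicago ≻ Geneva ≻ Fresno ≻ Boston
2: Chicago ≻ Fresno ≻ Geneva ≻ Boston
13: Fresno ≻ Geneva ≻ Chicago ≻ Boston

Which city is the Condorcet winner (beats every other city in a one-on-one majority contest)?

Geneva

Geneva vs Boston: 51–0
Geneva vs Fresno: 28–23
Geneva vs Chicago: 38–13
Geneva beats every other city.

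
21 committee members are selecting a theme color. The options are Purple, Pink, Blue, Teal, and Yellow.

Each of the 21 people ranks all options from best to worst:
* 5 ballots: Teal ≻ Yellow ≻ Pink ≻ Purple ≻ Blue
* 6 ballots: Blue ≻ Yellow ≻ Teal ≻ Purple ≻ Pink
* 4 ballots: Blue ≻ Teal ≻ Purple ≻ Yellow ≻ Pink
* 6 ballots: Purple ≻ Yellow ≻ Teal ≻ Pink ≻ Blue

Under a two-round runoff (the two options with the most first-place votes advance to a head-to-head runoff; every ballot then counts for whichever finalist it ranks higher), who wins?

Purple

Round 1 first-place votes: Purple 6, Pink 0, Blue 10, Teal 5, Yellow 0. Blue and Purple advance.
Runoff: Blue is ranked above Purple on 10 ballots, Purple above Blue on 11.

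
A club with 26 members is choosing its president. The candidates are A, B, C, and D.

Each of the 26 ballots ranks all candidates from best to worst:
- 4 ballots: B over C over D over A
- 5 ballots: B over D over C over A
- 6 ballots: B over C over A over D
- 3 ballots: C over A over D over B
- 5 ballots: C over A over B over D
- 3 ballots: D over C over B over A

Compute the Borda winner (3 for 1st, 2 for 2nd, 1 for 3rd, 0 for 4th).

C

A: 4×0 + 5×0 + 6×1 + 3×2 + 5×2 + 3×0 = 22
B: 4×3 + 5×3 + 6×3 + 3×0 + 5×1 + 3×1 = 53
C: 4×2 + 5×1 + 6×2 + 3×3 + 5×3 + 3×2 = 55
D: 4×1 + 5×2 + 6×0 + 3×1 + 5×0 + 3×3 = 26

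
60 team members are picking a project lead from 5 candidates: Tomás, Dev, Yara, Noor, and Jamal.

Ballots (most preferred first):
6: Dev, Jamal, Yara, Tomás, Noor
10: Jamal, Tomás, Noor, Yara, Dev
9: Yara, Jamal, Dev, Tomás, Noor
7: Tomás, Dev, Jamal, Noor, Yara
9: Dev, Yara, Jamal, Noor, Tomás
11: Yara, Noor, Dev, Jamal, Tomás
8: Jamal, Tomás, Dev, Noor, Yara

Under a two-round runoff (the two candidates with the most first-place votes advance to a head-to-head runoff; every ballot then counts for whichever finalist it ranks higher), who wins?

Round 1 first-place votes: Tomás 7, Dev 15, Yara 20, Noor 0, Jamal 18. Yara and Jamal advance.
Runoff: Yara is ranked above Jamal on 29 ballots, Jamal above Yara on 31.

Jamal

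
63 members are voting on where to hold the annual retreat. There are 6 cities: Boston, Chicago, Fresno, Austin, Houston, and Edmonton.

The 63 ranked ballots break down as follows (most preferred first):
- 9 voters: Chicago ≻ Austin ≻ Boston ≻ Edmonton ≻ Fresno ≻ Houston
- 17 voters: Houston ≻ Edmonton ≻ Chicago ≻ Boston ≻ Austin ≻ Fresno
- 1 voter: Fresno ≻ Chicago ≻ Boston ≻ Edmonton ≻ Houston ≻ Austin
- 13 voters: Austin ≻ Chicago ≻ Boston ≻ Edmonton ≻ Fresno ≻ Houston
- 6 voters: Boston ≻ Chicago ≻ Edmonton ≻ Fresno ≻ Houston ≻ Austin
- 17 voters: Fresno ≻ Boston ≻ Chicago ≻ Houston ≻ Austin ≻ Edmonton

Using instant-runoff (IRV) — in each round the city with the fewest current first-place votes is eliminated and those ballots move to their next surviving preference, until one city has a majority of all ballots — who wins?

Chicago

Round 1: Boston 6, Chicago 9, Fresno 18, Austin 13, Houston 17, Edmonton 0. Edmonton eliminated.
Round 2: Boston 6, Chicago 9, Fresno 18, Austin 13, Houston 17. Boston eliminated.
Round 3: Chicago 15, Fresno 18, Austin 13, Houston 17. Austin eliminated.
Round 4: Chicago 28, Fresno 18, Houston 17. Houston eliminated.
Round 5: Chicago 45, Fresno 18. Chicago has a majority (≥32).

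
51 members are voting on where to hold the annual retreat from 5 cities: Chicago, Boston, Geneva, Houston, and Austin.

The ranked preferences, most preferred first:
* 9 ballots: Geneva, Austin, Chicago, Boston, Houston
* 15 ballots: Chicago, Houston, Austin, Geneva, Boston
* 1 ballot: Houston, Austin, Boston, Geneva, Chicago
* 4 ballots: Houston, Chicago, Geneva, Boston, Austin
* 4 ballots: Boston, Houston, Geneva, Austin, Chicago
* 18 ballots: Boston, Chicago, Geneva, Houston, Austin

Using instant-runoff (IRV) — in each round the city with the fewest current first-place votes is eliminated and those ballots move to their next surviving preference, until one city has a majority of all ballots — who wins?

Round 1: Chicago 15, Boston 22, Geneva 9, Houston 5, Austin 0. Austin eliminated.
Round 2: Chicago 15, Boston 22, Geneva 9, Houston 5. Houston eliminated.
Round 3: Chicago 19, Boston 23, Geneva 9. Geneva eliminated.
Round 4: Chicago 28, Boston 23. Chicago has a majority (≥26).

Chicago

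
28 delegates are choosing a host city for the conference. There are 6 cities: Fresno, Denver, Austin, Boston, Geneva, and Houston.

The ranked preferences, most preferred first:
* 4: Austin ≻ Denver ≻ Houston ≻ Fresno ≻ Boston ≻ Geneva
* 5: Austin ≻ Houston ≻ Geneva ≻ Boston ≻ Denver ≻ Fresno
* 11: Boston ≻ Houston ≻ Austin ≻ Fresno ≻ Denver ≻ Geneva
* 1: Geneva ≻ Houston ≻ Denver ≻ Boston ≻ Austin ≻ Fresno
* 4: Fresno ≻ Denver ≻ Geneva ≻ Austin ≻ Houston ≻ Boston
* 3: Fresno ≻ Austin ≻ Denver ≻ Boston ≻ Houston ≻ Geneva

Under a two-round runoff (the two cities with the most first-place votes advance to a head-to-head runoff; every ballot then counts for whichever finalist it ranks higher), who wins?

Round 1 first-place votes: Fresno 7, Denver 0, Austin 9, Boston 11, Geneva 1, Houston 0. Boston and Austin advance.
Runoff: Boston is ranked above Austin on 12 ballots, Austin above Boston on 16.

Austin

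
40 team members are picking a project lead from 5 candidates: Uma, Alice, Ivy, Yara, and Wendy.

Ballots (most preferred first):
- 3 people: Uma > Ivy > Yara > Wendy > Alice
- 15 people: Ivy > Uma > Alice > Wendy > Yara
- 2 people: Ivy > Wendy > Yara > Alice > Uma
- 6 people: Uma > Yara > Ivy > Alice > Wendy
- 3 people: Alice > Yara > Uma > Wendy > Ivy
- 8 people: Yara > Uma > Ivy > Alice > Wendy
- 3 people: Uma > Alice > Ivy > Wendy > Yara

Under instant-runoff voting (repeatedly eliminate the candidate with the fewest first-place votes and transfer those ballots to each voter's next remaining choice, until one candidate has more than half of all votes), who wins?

Round 1: Uma 12, Alice 3, Ivy 17, Yara 8, Wendy 0. Wendy eliminated.
Round 2: Uma 12, Alice 3, Ivy 17, Yara 8. Alice eliminated.
Round 3: Uma 12, Ivy 17, Yara 11. Yara eliminated.
Round 4: Uma 23, Ivy 17. Uma has a majority (≥21).

Uma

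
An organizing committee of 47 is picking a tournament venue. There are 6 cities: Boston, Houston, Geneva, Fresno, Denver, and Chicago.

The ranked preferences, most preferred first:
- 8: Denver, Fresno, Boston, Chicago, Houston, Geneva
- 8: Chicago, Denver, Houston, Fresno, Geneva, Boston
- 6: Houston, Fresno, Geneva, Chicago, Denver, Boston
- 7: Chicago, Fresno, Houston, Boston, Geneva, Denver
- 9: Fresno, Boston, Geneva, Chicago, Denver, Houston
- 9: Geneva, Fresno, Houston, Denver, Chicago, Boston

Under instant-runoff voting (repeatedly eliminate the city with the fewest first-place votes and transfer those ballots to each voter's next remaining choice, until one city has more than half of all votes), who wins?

Fresno

Round 1: Boston 0, Houston 6, Geneva 9, Fresno 9, Denver 8, Chicago 15. Boston eliminated.
Round 2: Houston 6, Geneva 9, Fresno 9, Denver 8, Chicago 15. Houston eliminated.
Round 3: Geneva 9, Fresno 15, Denver 8, Chicago 15. Denver eliminated.
Round 4: Geneva 9, Fresno 23, Chicago 15. Geneva eliminated.
Round 5: Fresno 32, Chicago 15. Fresno has a majority (≥24).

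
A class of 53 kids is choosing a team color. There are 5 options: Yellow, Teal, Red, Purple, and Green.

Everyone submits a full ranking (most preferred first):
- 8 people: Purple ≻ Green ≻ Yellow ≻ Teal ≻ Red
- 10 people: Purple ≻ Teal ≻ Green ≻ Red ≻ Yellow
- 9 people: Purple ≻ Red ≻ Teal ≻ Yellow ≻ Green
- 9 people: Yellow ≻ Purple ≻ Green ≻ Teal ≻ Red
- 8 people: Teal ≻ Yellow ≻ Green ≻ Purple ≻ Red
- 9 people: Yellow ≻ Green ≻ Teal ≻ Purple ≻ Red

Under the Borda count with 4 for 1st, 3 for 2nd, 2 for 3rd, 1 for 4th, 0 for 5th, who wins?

Purple

Yellow: 8×2 + 10×0 + 9×1 + 9×4 + 8×3 + 9×4 = 121
Teal: 8×1 + 10×3 + 9×2 + 9×1 + 8×4 + 9×2 = 115
Red: 8×0 + 10×1 + 9×3 + 9×0 + 8×0 + 9×0 = 37
Purple: 8×4 + 10×4 + 9×4 + 9×3 + 8×1 + 9×1 = 152
Green: 8×3 + 10×2 + 9×0 + 9×2 + 8×2 + 9×3 = 105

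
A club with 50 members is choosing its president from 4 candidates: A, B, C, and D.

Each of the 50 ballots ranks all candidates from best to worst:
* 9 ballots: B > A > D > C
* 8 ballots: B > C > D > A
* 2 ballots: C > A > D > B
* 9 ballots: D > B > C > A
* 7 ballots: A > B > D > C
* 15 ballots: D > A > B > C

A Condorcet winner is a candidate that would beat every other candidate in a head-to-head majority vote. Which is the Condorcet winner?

D

D vs A: 32–18
D vs B: 26–24
D vs C: 40–10
D beats every other candidate.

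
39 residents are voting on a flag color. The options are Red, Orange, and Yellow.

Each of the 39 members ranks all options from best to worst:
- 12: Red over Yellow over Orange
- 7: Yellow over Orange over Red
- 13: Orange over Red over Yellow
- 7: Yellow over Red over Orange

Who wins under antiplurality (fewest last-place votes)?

Red

Last-place votes: Red 7, Orange 19, Yellow 13.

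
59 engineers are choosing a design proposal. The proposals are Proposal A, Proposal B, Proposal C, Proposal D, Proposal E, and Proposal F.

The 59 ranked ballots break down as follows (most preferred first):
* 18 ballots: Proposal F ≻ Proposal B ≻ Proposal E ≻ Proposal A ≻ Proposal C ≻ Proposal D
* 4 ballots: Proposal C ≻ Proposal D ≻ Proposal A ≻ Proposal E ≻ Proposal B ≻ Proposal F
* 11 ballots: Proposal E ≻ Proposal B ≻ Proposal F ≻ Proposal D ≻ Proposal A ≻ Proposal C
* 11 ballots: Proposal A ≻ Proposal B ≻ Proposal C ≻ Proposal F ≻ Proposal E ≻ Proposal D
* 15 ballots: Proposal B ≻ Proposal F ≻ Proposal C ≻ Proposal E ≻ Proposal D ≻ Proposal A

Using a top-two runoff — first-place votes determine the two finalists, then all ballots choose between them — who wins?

Round 1 first-place votes: Proposal A 11, Proposal B 15, Proposal C 4, Proposal D 0, Proposal E 11, Proposal F 18. Proposal F and Proposal B advance.
Runoff: Proposal F is ranked above Proposal B on 18 ballots, Proposal B above Proposal F on 41.

Proposal B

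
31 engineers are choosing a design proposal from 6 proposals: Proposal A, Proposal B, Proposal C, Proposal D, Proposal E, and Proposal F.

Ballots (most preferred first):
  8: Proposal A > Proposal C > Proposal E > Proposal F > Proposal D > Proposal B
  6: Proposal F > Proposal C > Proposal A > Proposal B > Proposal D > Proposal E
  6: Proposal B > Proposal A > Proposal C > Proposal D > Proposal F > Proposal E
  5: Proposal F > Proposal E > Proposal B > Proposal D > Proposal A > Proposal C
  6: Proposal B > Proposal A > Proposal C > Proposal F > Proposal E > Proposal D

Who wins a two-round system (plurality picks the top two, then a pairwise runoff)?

Round 1 first-place votes: Proposal A 8, Proposal B 12, Proposal C 0, Proposal D 0, Proposal E 0, Proposal F 11. Proposal B and Proposal F advance.
Runoff: Proposal B is ranked above Proposal F on 12 ballots, Proposal F above Proposal B on 19.

Proposal F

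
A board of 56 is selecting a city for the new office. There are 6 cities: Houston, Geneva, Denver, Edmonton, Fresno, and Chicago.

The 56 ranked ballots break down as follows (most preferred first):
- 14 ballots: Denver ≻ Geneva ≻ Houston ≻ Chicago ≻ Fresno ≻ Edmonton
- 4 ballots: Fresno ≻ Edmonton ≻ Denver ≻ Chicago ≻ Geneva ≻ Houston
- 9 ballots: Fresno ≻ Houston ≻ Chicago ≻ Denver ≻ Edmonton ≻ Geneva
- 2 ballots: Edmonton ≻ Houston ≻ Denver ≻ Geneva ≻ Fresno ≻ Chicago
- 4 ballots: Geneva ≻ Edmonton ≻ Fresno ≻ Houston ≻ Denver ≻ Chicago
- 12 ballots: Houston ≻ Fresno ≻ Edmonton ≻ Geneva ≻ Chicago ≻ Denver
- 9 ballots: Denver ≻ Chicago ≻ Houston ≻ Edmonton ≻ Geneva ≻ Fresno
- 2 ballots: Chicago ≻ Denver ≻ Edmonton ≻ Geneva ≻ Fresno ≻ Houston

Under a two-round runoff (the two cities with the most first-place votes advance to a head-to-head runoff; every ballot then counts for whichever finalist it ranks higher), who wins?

Fresno

Round 1 first-place votes: Houston 12, Geneva 4, Denver 23, Edmonton 2, Fresno 13, Chicago 2. Denver and Fresno advance.
Runoff: Denver is ranked above Fresno on 27 ballots, Fresno above Denver on 29.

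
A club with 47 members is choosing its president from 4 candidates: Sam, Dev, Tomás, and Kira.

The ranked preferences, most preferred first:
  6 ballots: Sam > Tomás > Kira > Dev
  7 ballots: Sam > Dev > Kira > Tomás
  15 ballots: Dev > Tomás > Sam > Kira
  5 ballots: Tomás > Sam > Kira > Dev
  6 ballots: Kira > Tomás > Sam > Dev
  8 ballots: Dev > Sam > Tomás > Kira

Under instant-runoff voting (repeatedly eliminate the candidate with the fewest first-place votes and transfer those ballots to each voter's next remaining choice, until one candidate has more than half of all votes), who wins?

Sam

Round 1: Sam 13, Dev 23, Tomás 5, Kira 6. Tomás eliminated.
Round 2: Sam 18, Dev 23, Kira 6. Kira eliminated.
Round 3: Sam 24, Dev 23. Sam has a majority (≥24).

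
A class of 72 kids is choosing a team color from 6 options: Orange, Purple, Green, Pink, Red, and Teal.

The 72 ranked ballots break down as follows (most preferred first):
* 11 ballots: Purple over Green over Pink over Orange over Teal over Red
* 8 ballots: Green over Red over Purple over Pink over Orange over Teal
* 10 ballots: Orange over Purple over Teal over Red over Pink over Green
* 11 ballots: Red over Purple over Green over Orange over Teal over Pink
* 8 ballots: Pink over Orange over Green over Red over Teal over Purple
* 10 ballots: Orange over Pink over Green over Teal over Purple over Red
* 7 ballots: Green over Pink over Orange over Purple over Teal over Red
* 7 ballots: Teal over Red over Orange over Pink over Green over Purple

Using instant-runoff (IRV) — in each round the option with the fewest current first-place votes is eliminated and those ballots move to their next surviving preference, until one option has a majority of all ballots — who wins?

Round 1: Orange 20, Purple 11, Green 15, Pink 8, Red 11, Teal 7. Teal eliminated.
Round 2: Orange 20, Purple 11, Green 15, Pink 8, Red 18. Pink eliminated.
Round 3: Orange 28, Purple 11, Green 15, Red 18. Purple eliminated.
Round 4: Orange 28, Green 26, Red 18. Red eliminated.
Round 5: Orange 35, Green 37. Green has a majority (≥37).

Green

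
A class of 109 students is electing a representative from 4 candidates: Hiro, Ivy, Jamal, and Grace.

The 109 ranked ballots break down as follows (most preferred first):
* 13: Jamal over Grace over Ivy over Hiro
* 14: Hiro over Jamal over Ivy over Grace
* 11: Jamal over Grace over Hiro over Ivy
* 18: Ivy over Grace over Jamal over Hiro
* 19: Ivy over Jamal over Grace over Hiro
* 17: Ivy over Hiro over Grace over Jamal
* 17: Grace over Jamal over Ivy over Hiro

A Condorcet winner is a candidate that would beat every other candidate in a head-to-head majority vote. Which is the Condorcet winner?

Jamal

Jamal vs Hiro: 78–31
Jamal vs Ivy: 55–54
Jamal vs Grace: 57–52
Jamal beats every other candidate.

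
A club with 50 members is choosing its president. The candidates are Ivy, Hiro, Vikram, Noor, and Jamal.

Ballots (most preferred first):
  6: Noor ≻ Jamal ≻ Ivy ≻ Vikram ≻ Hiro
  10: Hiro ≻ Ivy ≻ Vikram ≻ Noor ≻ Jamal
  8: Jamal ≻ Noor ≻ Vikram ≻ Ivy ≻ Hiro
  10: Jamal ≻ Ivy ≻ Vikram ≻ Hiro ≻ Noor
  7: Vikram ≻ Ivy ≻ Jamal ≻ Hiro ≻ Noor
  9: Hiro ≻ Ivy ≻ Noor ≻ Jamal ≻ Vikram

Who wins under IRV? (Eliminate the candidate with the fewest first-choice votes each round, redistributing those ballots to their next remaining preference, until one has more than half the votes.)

Jamal

Round 1: Ivy 0, Hiro 19, Vikram 7, Noor 6, Jamal 18. Ivy eliminated.
Round 2: Hiro 19, Vikram 7, Noor 6, Jamal 18. Noor eliminated.
Round 3: Hiro 19, Vikram 7, Jamal 24. Vikram eliminated.
Round 4: Hiro 19, Jamal 31. Jamal has a majority (≥26).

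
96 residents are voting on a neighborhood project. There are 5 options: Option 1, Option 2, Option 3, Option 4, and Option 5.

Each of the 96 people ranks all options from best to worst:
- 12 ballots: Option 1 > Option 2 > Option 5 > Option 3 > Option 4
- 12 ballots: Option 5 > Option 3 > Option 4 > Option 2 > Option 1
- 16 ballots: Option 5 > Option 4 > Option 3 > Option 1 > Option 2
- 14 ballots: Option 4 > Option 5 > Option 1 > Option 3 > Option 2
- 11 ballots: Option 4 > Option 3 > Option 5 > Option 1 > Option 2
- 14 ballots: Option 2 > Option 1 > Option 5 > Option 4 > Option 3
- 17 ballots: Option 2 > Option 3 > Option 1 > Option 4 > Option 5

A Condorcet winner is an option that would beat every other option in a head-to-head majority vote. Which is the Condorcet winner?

Option 5

Option 5 vs Option 1: 53–43
Option 5 vs Option 2: 53–43
Option 5 vs Option 3: 68–28
Option 5 vs Option 4: 54–42
Option 5 beats every other option.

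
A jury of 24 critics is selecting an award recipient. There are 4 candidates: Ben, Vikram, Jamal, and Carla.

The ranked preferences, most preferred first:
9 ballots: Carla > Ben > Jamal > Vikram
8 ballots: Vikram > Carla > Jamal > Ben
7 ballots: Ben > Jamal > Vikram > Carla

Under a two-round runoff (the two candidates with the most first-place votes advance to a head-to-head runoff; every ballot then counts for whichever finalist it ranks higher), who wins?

Round 1 first-place votes: Ben 7, Vikram 8, Jamal 0, Carla 9. Carla and Vikram advance.
Runoff: Carla is ranked above Vikram on 9 ballots, Vikram above Carla on 15.

Vikram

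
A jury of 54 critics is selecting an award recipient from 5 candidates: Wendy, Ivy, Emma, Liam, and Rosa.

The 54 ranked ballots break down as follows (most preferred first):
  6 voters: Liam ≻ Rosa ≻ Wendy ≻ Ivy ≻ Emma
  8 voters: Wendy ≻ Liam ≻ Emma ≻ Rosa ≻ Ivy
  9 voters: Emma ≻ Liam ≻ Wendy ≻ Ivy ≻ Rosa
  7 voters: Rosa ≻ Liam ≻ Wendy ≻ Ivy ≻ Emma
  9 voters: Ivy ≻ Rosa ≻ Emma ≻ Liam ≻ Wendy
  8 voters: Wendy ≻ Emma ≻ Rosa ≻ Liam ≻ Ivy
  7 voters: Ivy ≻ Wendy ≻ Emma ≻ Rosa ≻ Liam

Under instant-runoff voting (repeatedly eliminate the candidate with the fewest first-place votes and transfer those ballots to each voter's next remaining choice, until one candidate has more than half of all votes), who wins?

Round 1: Wendy 16, Ivy 16, Emma 9, Liam 6, Rosa 7. Liam eliminated.
Round 2: Wendy 16, Ivy 16, Emma 9, Rosa 13. Emma eliminated.
Round 3: Wendy 25, Ivy 16, Rosa 13. Rosa eliminated.
Round 4: Wendy 38, Ivy 16. Wendy has a majority (≥28).

Wendy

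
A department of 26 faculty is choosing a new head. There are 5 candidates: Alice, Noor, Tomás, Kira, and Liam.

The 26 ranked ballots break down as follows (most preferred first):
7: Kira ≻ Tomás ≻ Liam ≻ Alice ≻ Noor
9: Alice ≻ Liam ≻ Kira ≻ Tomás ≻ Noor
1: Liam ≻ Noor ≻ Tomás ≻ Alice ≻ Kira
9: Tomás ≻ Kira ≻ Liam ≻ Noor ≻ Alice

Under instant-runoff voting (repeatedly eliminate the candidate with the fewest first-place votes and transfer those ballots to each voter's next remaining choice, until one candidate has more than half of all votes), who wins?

Round 1: Alice 9, Noor 0, Tomás 9, Kira 7, Liam 1. Noor eliminated.
Round 2: Alice 9, Tomás 9, Kira 7, Liam 1. Liam eliminated.
Round 3: Alice 9, Tomás 10, Kira 7. Kira eliminated.
Round 4: Alice 9, Tomás 17. Tomás has a majority (≥14).

Tomás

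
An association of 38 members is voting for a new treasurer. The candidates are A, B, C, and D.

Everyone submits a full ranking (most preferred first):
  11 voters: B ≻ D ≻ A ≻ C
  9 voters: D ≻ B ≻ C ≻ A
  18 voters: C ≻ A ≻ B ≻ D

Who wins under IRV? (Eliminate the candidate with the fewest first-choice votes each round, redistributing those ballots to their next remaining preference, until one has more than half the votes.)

Round 1: A 0, B 11, C 18, D 9. A eliminated.
Round 2: B 11, C 18, D 9. D eliminated.
Round 3: B 20, C 18. B has a majority (≥20).

B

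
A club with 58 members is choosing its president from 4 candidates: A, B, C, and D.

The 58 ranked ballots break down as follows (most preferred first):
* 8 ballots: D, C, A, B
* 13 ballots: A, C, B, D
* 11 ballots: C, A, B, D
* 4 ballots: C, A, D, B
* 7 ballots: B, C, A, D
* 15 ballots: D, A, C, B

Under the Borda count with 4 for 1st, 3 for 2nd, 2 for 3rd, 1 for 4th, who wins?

A: 8×2 + 13×4 + 11×3 + 4×3 + 7×2 + 15×3 = 172
B: 8×1 + 13×2 + 11×2 + 4×1 + 7×4 + 15×1 = 103
C: 8×3 + 13×3 + 11×4 + 4×4 + 7×3 + 15×2 = 174
D: 8×4 + 13×1 + 11×1 + 4×2 + 7×1 + 15×4 = 131

C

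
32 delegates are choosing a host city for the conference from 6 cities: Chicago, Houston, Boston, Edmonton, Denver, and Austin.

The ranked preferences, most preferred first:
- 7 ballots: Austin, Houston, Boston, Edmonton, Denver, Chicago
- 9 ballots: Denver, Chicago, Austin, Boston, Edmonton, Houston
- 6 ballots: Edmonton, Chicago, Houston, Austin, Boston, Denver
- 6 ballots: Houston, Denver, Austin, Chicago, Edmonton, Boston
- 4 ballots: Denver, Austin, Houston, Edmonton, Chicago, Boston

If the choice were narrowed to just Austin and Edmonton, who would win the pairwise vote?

Austin

Austin is ranked above Edmonton on 26 ballots; Edmonton above Austin on 6.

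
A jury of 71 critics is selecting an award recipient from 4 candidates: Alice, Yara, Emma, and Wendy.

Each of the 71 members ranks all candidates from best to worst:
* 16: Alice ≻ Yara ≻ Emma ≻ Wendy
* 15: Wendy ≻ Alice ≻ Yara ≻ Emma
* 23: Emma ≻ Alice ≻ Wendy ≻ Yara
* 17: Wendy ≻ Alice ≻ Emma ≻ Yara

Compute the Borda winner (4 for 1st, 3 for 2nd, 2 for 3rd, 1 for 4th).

Alice

Alice: 16×4 + 15×3 + 23×3 + 17×3 = 229
Yara: 16×3 + 15×2 + 23×1 + 17×1 = 118
Emma: 16×2 + 15×1 + 23×4 + 17×2 = 173
Wendy: 16×1 + 15×4 + 23×2 + 17×4 = 190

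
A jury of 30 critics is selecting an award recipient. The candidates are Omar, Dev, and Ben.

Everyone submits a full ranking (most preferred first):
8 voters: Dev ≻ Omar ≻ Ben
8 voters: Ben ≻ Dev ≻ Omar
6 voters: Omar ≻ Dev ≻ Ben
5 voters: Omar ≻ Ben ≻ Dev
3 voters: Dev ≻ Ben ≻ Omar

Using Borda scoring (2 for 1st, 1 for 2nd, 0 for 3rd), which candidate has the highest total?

Dev

Omar: 8×1 + 8×0 + 6×2 + 5×2 + 3×0 = 30
Dev: 8×2 + 8×1 + 6×1 + 5×0 + 3×2 = 36
Ben: 8×0 + 8×2 + 6×0 + 5×1 + 3×1 = 24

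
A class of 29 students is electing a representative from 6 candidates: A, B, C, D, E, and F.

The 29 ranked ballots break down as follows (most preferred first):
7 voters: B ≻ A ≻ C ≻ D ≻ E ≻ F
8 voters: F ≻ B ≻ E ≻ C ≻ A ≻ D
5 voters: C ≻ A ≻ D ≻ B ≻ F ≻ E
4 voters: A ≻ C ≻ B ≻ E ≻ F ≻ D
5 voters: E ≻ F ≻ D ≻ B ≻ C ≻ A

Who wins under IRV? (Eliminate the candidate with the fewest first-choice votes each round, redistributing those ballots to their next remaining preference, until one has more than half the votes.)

Round 1: A 4, B 7, C 5, D 0, E 5, F 8. D eliminated.
Round 2: A 4, B 7, C 5, E 5, F 8. A eliminated.
Round 3: B 7, C 9, E 5, F 8. E eliminated.
Round 4: B 7, C 9, F 13. B eliminated.
Round 5: C 16, F 13. C has a majority (≥15).

C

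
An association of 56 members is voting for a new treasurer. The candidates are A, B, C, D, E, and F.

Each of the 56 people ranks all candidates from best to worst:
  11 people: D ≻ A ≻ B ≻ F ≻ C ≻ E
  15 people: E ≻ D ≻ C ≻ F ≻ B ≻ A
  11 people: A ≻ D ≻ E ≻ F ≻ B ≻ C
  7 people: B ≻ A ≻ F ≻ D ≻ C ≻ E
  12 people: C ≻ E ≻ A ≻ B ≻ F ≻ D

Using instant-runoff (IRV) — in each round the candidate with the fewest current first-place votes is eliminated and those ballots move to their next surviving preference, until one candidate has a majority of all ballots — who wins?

Round 1: A 11, B 7, C 12, D 11, E 15, F 0. F eliminated.
Round 2: A 11, B 7, C 12, D 11, E 15. B eliminated.
Round 3: A 18, C 12, D 11, E 15. D eliminated.
Round 4: A 29, C 12, E 15. A has a majority (≥29).

A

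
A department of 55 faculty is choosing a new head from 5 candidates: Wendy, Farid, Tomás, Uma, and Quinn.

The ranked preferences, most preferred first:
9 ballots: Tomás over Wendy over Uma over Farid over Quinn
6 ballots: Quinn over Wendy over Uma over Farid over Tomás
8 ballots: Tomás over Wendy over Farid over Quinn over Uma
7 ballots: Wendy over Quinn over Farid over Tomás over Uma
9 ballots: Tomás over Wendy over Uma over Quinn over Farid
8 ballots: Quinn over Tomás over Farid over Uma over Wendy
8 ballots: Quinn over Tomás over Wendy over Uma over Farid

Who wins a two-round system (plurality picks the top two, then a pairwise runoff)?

Quinn

Round 1 first-place votes: Wendy 7, Farid 0, Tomás 26, Uma 0, Quinn 22. Tomás and Quinn advance.
Runoff: Tomás is ranked above Quinn on 26 ballots, Quinn above Tomás on 29.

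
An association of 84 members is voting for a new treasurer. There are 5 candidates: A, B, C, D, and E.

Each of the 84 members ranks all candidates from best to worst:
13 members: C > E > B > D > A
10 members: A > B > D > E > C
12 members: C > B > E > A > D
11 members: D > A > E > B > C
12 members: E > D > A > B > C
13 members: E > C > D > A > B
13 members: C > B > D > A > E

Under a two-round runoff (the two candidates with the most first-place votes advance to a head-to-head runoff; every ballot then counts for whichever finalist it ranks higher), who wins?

Round 1 first-place votes: A 10, B 0, C 38, D 11, E 25. C and E advance.
Runoff: C is ranked above E on 38 ballots, E above C on 46.

E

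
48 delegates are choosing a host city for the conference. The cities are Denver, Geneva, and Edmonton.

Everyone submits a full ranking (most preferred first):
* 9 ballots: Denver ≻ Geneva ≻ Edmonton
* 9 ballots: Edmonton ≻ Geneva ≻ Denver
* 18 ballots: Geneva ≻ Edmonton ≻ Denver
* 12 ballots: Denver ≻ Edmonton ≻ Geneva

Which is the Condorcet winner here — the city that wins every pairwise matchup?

Geneva

Geneva vs Denver: 27–21
Geneva vs Edmonton: 27–21
Geneva beats every other city.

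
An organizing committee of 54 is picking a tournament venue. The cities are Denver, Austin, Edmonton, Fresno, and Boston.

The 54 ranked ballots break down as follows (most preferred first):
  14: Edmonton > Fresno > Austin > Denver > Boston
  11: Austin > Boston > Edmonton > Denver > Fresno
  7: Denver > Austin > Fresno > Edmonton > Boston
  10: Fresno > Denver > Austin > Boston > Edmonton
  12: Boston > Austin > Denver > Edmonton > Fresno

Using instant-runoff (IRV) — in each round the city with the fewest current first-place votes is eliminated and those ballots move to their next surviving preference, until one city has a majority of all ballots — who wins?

Round 1: Denver 7, Austin 11, Edmonton 14, Fresno 10, Boston 12. Denver eliminated.
Round 2: Austin 18, Edmonton 14, Fresno 10, Boston 12. Fresno eliminated.
Round 3: Austin 28, Edmonton 14, Boston 12. Austin has a majority (≥28).

Austin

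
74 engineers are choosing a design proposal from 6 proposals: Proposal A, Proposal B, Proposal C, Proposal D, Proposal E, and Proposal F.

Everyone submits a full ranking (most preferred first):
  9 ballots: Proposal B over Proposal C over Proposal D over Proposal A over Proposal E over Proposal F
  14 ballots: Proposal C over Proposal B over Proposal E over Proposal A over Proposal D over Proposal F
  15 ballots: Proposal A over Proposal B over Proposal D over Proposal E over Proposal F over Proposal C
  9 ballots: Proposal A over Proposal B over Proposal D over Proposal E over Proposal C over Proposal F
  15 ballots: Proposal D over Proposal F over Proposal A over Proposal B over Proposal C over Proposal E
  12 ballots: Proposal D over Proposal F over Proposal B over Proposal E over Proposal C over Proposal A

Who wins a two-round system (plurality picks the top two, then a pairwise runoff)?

Proposal A

Round 1 first-place votes: Proposal A 24, Proposal B 9, Proposal C 14, Proposal D 27, Proposal E 0, Proposal F 0. Proposal D and Proposal A advance.
Runoff: Proposal D is ranked above Proposal A on 36 ballots, Proposal A above Proposal D on 38.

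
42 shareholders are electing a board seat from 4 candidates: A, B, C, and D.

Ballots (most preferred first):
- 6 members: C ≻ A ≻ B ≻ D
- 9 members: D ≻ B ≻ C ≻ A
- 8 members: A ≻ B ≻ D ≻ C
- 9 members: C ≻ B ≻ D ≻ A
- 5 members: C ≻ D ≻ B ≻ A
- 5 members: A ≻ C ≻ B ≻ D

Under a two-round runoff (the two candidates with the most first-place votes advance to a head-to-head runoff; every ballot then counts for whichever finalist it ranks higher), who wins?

Round 1 first-place votes: A 13, B 0, C 20, D 9. C and A advance.
Runoff: C is ranked above A on 29 ballots, A above C on 13.

C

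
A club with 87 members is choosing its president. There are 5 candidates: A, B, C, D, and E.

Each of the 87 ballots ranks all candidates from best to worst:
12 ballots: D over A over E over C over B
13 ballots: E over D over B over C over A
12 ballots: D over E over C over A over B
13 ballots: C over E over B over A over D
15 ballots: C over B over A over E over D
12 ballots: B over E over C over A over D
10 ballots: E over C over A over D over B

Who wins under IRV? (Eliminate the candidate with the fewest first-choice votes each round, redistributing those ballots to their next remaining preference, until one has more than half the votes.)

E

Round 1: A 0, B 12, C 28, D 24, E 23. A eliminated.
Round 2: B 12, C 28, D 24, E 23. B eliminated.
Round 3: C 28, D 24, E 35. D eliminated.
Round 4: C 28, E 59. E has a majority (≥44).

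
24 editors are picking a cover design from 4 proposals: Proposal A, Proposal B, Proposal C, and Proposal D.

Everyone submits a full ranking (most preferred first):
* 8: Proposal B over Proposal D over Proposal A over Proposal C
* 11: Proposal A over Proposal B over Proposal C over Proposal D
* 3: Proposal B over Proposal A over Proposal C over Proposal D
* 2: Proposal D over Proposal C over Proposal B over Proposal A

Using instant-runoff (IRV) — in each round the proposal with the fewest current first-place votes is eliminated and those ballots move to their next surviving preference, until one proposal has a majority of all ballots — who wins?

Round 1: Proposal A 11, Proposal B 11, Proposal C 0, Proposal D 2. Proposal C eliminated.
Round 2: Proposal A 11, Proposal B 11, Proposal D 2. Proposal D eliminated.
Round 3: Proposal A 11, Proposal B 13. Proposal B has a majority (≥13).

Proposal B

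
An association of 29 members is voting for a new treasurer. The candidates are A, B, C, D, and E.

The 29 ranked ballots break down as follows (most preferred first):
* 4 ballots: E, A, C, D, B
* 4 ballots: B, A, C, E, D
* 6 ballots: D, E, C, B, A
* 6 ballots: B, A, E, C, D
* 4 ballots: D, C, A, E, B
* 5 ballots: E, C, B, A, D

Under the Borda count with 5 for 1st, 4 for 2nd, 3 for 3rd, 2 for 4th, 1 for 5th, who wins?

E

A: 4×4 + 4×4 + 6×1 + 6×4 + 4×3 + 5×2 = 84
B: 4×1 + 4×5 + 6×2 + 6×5 + 4×1 + 5×3 = 85
C: 4×3 + 4×3 + 6×3 + 6×2 + 4×4 + 5×4 = 90
D: 4×2 + 4×1 + 6×5 + 6×1 + 4×5 + 5×1 = 73
E: 4×5 + 4×2 + 6×4 + 6×3 + 4×2 + 5×5 = 103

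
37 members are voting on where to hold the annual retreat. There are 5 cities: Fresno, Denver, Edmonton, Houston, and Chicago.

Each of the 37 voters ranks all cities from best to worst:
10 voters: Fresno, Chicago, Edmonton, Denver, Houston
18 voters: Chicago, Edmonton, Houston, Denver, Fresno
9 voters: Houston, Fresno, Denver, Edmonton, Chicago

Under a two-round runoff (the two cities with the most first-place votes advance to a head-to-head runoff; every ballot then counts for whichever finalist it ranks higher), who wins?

Fresno

Round 1 first-place votes: Fresno 10, Denver 0, Edmonton 0, Houston 9, Chicago 18. Chicago and Fresno advance.
Runoff: Chicago is ranked above Fresno on 18 ballots, Fresno above Chicago on 19.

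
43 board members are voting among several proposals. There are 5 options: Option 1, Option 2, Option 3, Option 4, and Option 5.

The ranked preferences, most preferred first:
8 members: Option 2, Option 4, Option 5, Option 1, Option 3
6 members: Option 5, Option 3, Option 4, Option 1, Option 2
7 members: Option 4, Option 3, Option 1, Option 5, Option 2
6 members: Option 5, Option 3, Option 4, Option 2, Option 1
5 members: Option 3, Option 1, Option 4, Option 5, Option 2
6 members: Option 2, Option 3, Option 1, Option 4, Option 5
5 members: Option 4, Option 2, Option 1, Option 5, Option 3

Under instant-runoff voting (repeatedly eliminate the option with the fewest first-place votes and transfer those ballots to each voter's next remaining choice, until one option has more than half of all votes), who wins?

Round 1: Option 1 0, Option 2 14, Option 3 5, Option 4 12, Option 5 12. Option 1 eliminated.
Round 2: Option 2 14, Option 3 5, Option 4 12, Option 5 12. Option 3 eliminated.
Round 3: Option 2 14, Option 4 17, Option 5 12. Option 5 eliminated.
Round 4: Option 2 14, Option 4 29. Option 4 has a majority (≥22).

Option 4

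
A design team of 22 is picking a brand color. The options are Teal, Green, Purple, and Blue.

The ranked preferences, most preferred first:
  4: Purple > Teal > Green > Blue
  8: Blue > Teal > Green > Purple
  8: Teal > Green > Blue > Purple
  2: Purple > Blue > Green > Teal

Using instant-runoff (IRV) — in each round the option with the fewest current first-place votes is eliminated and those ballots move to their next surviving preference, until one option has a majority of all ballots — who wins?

Round 1: Teal 8, Green 0, Purple 6, Blue 8. Green eliminated.
Round 2: Teal 8, Purple 6, Blue 8. Purple eliminated.
Round 3: Teal 12, Blue 10. Teal has a majority (≥12).

Teal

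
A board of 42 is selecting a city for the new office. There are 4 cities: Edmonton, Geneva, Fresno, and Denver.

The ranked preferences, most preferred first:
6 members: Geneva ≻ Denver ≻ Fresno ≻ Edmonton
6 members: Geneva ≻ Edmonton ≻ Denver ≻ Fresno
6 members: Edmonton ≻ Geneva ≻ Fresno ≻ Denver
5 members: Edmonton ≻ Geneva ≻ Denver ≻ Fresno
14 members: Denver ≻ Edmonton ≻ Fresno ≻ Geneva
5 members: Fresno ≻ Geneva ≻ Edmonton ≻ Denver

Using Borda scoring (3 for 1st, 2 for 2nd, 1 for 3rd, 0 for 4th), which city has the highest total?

Edmonton

Edmonton: 6×0 + 6×2 + 6×3 + 5×3 + 14×2 + 5×1 = 78
Geneva: 6×3 + 6×3 + 6×2 + 5×2 + 14×0 + 5×2 = 68
Fresno: 6×1 + 6×0 + 6×1 + 5×0 + 14×1 + 5×3 = 41
Denver: 6×2 + 6×1 + 6×0 + 5×1 + 14×3 + 5×0 = 65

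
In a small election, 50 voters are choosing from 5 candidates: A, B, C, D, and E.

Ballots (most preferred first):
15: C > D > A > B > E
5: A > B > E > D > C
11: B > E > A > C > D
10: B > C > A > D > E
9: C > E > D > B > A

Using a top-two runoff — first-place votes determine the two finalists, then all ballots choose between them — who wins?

B

Round 1 first-place votes: A 5, B 21, C 24, D 0, E 0. C and B advance.
Runoff: C is ranked above B on 24 ballots, B above C on 26.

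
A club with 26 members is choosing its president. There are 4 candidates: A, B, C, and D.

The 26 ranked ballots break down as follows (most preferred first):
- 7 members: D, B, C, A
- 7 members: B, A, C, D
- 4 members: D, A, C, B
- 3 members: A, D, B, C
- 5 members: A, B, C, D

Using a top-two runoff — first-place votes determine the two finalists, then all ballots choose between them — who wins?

Round 1 first-place votes: A 8, B 7, C 0, D 11. D and A advance.
Runoff: D is ranked above A on 11 ballots, A above D on 15.

A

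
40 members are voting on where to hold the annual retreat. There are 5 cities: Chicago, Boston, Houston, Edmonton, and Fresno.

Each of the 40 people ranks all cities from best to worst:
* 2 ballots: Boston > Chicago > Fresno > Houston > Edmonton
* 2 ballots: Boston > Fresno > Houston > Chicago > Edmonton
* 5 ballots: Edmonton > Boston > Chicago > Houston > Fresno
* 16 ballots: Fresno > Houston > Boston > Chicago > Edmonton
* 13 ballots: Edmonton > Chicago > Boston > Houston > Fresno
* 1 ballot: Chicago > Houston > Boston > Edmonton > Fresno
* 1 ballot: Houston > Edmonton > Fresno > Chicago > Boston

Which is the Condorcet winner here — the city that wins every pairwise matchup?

Boston

Boston vs Chicago: 25–15
Boston vs Houston: 22–18
Boston vs Edmonton: 21–19
Boston vs Fresno: 23–17
Boston beats every other city.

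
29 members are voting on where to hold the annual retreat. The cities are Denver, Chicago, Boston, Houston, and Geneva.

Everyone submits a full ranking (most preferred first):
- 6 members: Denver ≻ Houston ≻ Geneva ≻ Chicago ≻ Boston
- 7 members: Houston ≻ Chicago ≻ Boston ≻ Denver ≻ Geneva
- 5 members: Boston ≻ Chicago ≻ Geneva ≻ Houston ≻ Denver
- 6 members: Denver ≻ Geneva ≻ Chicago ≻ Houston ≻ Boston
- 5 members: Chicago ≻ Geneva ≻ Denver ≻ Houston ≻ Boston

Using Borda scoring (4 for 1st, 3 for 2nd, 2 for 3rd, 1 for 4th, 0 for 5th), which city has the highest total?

Denver: 6×4 + 7×1 + 5×0 + 6×4 + 5×2 = 65
Chicago: 6×1 + 7×3 + 5×3 + 6×2 + 5×4 = 74
Boston: 6×0 + 7×2 + 5×4 + 6×0 + 5×0 = 34
Houston: 6×3 + 7×4 + 5×1 + 6×1 + 5×1 = 62
Geneva: 6×2 + 7×0 + 5×2 + 6×3 + 5×3 = 55

Chicago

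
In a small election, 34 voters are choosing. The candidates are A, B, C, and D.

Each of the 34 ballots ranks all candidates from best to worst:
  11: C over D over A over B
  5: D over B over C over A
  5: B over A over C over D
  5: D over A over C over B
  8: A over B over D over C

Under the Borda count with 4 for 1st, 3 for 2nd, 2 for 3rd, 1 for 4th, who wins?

A: 11×2 + 5×1 + 5×3 + 5×3 + 8×4 = 89
B: 11×1 + 5×3 + 5×4 + 5×1 + 8×3 = 75
C: 11×4 + 5×2 + 5×2 + 5×2 + 8×1 = 82
D: 11×3 + 5×4 + 5×1 + 5×4 + 8×2 = 94

D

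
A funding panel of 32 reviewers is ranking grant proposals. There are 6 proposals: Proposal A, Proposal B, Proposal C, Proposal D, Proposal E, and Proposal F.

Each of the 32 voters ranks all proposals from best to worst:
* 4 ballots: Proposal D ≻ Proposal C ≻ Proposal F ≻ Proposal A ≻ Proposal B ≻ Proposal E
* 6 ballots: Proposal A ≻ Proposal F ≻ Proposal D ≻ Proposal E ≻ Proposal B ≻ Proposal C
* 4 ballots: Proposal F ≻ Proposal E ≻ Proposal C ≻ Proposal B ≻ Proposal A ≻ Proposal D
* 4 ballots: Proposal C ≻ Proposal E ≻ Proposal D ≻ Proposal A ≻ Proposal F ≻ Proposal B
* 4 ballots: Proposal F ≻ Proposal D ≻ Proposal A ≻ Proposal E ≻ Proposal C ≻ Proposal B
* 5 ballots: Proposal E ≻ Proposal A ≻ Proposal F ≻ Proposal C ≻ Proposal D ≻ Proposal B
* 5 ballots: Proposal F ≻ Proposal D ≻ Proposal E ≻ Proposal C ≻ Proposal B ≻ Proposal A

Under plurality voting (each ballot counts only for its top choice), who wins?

Proposal F

First-place votes: Proposal A 6, Proposal B 0, Proposal C 4, Proposal D 4, Proposal E 5, Proposal F 13.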